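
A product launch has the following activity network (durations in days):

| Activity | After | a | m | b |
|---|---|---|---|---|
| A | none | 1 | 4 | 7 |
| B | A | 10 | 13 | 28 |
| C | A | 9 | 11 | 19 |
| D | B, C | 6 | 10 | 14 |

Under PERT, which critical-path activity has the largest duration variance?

B

te_A = (1 + 4·4 + 7)/6 = 24/6 = 4; σ²_A = ((7−1)/6)² = 1.000
te_B = (10 + 4·13 + 28)/6 = 90/6 = 15; σ²_B = ((28−10)/6)² = 9.000
te_C = (9 + 4·11 + 19)/6 = 72/6 = 12; σ²_C = ((19−9)/6)² = 2.778
te_D = (6 + 4·10 + 14)/6 = 60/6 = 10; σ²_D = ((14−6)/6)² = 1.778

Forward pass:
ES_A = 0; EF_A = 4
ES_B = 4; EF_B = 4+15 = 19
ES_C = 4; EF_C = 4+12 = 16
ES_D = max(EF_B=19, EF_C=16) = 19; EF_D = 19+10 = 29
Expected project duration μ = 29 days. Critical path: A → B → D.

Variances on critical path: σ²_A=1.000, σ²_B=9.000, σ²_D=1.778.
Largest is σ²_B = 9.000.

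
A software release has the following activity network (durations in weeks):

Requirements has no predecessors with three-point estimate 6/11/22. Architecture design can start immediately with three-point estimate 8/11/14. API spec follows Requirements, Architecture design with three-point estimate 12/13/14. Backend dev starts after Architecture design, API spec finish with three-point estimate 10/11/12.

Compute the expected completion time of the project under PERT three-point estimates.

36 weeks

te_Requirements = (6 + 4·11 + 22)/6 = 72/6 = 12
te_Architecture design = (8 + 4·11 + 14)/6 = 66/6 = 11
te_API spec = (12 + 4·13 + 14)/6 = 78/6 = 13
te_Backend dev = (10 + 4·11 + 12)/6 = 66/6 = 11

Forward pass:
ES_Requirements = 0; EF_Requirements = 12
ES_Architecture design = 0; EF_Architecture design = 11
ES_API spec = max(EF_Requirements=12, EF_Architecture design=11) = 12; EF_API spec = 12+13 = 25
ES_Backend dev = max(EF_Architecture design=11, EF_API spec=25) = 25; EF_Backend dev = 25+11 = 36
Expected project duration μ = 36 weeks. Critical path: Requirements → API spec → Backend dev.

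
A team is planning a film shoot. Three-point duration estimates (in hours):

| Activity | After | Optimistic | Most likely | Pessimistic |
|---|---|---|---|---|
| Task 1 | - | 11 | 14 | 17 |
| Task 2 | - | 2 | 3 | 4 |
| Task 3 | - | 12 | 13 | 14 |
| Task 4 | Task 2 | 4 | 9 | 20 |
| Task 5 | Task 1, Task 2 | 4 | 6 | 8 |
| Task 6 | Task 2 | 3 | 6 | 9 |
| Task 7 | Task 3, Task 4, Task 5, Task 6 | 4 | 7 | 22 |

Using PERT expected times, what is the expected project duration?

te_Task 1 = (11 + 4·14 + 17)/6 = 84/6 = 14
te_Task 2 = (2 + 4·3 + 4)/6 = 18/6 = 3
te_Task 3 = (12 + 4·13 + 14)/6 = 78/6 = 13
te_Task 4 = (4 + 4·9 + 20)/6 = 60/6 = 10
te_Task 5 = (4 + 4·6 + 8)/6 = 36/6 = 6
te_Task 6 = (3 + 4·6 + 9)/6 = 36/6 = 6
te_Task 7 = (4 + 4·7 + 22)/6 = 54/6 = 9

Forward pass:
ES_Task 1 = 0; EF_Task 1 = 14
ES_Task 2 = 0; EF_Task 2 = 3
ES_Task 3 = 0; EF_Task 3 = 13
ES_Task 4 = 3; EF_Task 4 = 3+10 = 13
ES_Task 5 = max(EF_Task 1=14, EF_Task 2=3) = 14; EF_Task 5 = 14+6 = 20
ES_Task 6 = 3; EF_Task 6 = 3+6 = 9
ES_Task 7 = max(EF_Task 3=13, EF_Task 4=13, EF_Task 5=20, EF_Task 6=9) = 20; EF_Task 7 = 20+9 = 29
Expected project duration μ = 29 hours. Critical path: Task 1 → Task 5 → Task 7.

29 hours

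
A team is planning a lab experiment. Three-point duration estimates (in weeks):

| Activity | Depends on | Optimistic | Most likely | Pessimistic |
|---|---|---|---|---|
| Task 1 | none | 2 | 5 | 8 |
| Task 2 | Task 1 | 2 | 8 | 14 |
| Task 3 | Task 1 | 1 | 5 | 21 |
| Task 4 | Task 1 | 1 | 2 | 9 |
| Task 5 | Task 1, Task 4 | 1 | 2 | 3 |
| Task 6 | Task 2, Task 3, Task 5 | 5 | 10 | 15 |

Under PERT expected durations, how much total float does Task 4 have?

3 weeks

te_Task 1 = (2 + 4·5 + 8)/6 = 30/6 = 5
te_Task 2 = (2 + 4·8 + 14)/6 = 48/6 = 8
te_Task 3 = (1 + 4·5 + 21)/6 = 42/6 = 7
te_Task 4 = (1 + 4·2 + 9)/6 = 18/6 = 3
te_Task 5 = (1 + 4·2 + 3)/6 = 12/6 = 2
te_Task 6 = (5 + 4·10 + 15)/6 = 60/6 = 10

Forward pass:
ES_Task 1 = 0; EF_Task 1 = 5
ES_Task 2 = 5; EF_Task 2 = 5+8 = 13
ES_Task 3 = 5; EF_Task 3 = 5+7 = 12
ES_Task 4 = 5; EF_Task 4 = 5+3 = 8
ES_Task 5 = max(EF_Task 1=5, EF_Task 4=8) = 8; EF_Task 5 = 8+2 = 10
ES_Task 6 = max(EF_Task 2=13, EF_Task 3=12, EF_Task 5=10) = 13; EF_Task 6 = 13+10 = 23
Expected project duration μ = 23 weeks. Critical path: Task 1 → Task 2 → Task 6.

Backward pass:
LF_Task 6 = 23; LS_Task 6 = 23−10 = 13
LF_Task 5 = LS_Task 6 = 13; LS_Task 5 = 13−2 = 11
LF_Task 4 = LS_Task 5 = 11; LS_Task 4 = 11−3 = 8
LF_Task 3 = LS_Task 6 = 13; LS_Task 3 = 13−7 = 6
LF_Task 2 = LS_Task 6 = 13; LS_Task 2 = 13−8 = 5
LF_Task 1 = min(LS_Task 2=5, LS_Task 3=6, LS_Task 4=8, LS_Task 5=11) = 5; LS_Task 1 = 5−5 = 0
Slack_Task 4 = LS_Task 4 − ES_Task 4 = 8 − 5 = 3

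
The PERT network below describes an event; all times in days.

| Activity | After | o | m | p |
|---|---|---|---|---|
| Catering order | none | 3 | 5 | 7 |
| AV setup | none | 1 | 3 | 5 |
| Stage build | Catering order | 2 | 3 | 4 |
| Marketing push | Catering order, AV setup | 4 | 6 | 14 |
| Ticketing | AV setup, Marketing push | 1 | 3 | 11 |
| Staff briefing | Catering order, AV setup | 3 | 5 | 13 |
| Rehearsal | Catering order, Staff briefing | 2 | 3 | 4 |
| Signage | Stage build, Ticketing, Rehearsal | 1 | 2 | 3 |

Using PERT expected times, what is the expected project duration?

te_Catering order = (3 + 4·5 + 7)/6 = 30/6 = 5
te_AV setup = (1 + 4·3 + 5)/6 = 18/6 = 3
te_Stage build = (2 + 4·3 + 4)/6 = 18/6 = 3
te_Marketing push = (4 + 4·6 + 14)/6 = 42/6 = 7
te_Ticketing = (1 + 4·3 + 11)/6 = 24/6 = 4
te_Staff briefing = (3 + 4·5 + 13)/6 = 36/6 = 6
te_Rehearsal = (2 + 4·3 + 4)/6 = 18/6 = 3
te_Signage = (1 + 4·2 + 3)/6 = 12/6 = 2

Forward pass:
ES_Catering order = 0; EF_Catering order = 5
ES_AV setup = 0; EF_AV setup = 3
ES_Stage build = 5; EF_Stage build = 5+3 = 8
ES_Marketing push = max(EF_Catering order=5, EF_AV setup=3) = 5; EF_Marketing push = 5+7 = 12
ES_Ticketing = max(EF_AV setup=3, EF_Marketing push=12) = 12; EF_Ticketing = 12+4 = 16
ES_Staff briefing = max(EF_Catering order=5, EF_AV setup=3) = 5; EF_Staff briefing = 5+6 = 11
ES_Rehearsal = max(EF_Catering order=5, EF_Staff briefing=11) = 11; EF_Rehearsal = 11+3 = 14
ES_Signage = max(EF_Stage build=8, EF_Ticketing=16, EF_Rehearsal=14) = 16; EF_Signage = 16+2 = 18
Expected project duration μ = 18 days. Critical path: Catering order → Marketing push → Ticketing → Signage.

18 days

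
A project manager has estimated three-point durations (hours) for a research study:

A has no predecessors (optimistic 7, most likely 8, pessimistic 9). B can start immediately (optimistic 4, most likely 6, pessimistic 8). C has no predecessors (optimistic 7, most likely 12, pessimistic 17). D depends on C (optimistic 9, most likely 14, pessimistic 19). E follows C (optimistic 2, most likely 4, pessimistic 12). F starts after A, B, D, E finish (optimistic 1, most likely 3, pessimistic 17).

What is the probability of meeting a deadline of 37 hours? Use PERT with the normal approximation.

te_A = (7 + 4·8 + 9)/6 = 48/6 = 8; σ²_A = ((9−7)/6)² = 0.111
te_B = (4 + 4·6 + 8)/6 = 36/6 = 6; σ²_B = ((8−4)/6)² = 0.444
te_C = (7 + 4·12 + 17)/6 = 72/6 = 12; σ²_C = ((17−7)/6)² = 2.778
te_D = (9 + 4·14 + 19)/6 = 84/6 = 14; σ²_D = ((19−9)/6)² = 2.778
te_E = (2 + 4·4 + 12)/6 = 30/6 = 5; σ²_E = ((12−2)/6)² = 2.778
te_F = (1 + 4·3 + 17)/6 = 30/6 = 5; σ²_F = ((17−1)/6)² = 7.111

Forward pass:
ES_A = 0; EF_A = 8
ES_B = 0; EF_B = 6
ES_C = 0; EF_C = 12
ES_D = 12; EF_D = 12+14 = 26
ES_E = 12; EF_E = 12+5 = 17
ES_F = max(EF_A=8, EF_B=6, EF_D=26, EF_E=17) = 26; EF_F = 26+5 = 31
Expected project duration μ = 31 hours. Critical path: C → D → F.

Variance along critical path = 2.778 + 2.778 + 7.111 = 12.667; σ = √12.667 = 3.559 hours.
Z = (37 − 31) / 3.559 = 1.686
P(T ≤ 37) = Φ(1.686) ≈ 0.954

0.954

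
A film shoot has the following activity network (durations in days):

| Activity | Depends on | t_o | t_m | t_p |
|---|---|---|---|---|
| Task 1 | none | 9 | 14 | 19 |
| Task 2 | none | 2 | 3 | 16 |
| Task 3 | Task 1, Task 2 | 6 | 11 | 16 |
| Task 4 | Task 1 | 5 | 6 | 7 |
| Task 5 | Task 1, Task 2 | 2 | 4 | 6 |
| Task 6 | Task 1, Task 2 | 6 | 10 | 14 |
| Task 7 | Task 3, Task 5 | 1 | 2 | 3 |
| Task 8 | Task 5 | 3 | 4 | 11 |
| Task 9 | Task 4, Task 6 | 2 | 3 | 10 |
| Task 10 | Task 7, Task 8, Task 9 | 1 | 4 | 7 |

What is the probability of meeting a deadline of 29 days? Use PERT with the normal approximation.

0.134

te_Task 1 = (9 + 4·14 + 19)/6 = 84/6 = 14; σ²_Task 1 = ((19−9)/6)² = 2.778
te_Task 2 = (2 + 4·3 + 16)/6 = 30/6 = 5; σ²_Task 2 = ((16−2)/6)² = 5.444
te_Task 3 = (6 + 4·11 + 16)/6 = 66/6 = 11; σ²_Task 3 = ((16−6)/6)² = 2.778
te_Task 4 = (5 + 4·6 + 7)/6 = 36/6 = 6; σ²_Task 4 = ((7−5)/6)² = 0.111
te_Task 5 = (2 + 4·4 + 6)/6 = 24/6 = 4; σ²_Task 5 = ((6−2)/6)² = 0.444
te_Task 6 = (6 + 4·10 + 14)/6 = 60/6 = 10; σ²_Task 6 = ((14−6)/6)² = 1.778
te_Task 7 = (1 + 4·2 + 3)/6 = 12/6 = 2; σ²_Task 7 = ((3−1)/6)² = 0.111
te_Task 8 = (3 + 4·4 + 11)/6 = 30/6 = 5; σ²_Task 8 = ((11−3)/6)² = 1.778
te_Task 9 = (2 + 4·3 + 10)/6 = 24/6 = 4; σ²_Task 9 = ((10−2)/6)² = 1.778
te_Task 10 = (1 + 4·4 + 7)/6 = 24/6 = 4; σ²_Task 10 = ((7−1)/6)² = 1.000

Forward pass:
ES_Task 1 = 0; EF_Task 1 = 14
ES_Task 2 = 0; EF_Task 2 = 5
ES_Task 3 = max(EF_Task 1=14, EF_Task 2=5) = 14; EF_Task 3 = 14+11 = 25
ES_Task 4 = 14; EF_Task 4 = 14+6 = 20
ES_Task 5 = max(EF_Task 1=14, EF_Task 2=5) = 14; EF_Task 5 = 14+4 = 18
ES_Task 6 = max(EF_Task 1=14, EF_Task 2=5) = 14; EF_Task 6 = 14+10 = 24
ES_Task 7 = max(EF_Task 3=25, EF_Task 5=18) = 25; EF_Task 7 = 25+2 = 27
ES_Task 8 = 18; EF_Task 8 = 18+5 = 23
ES_Task 9 = max(EF_Task 4=20, EF_Task 6=24) = 24; EF_Task 9 = 24+4 = 28
ES_Task 10 = max(EF_Task 7=27, EF_Task 8=23, EF_Task 9=28) = 28; EF_Task 10 = 28+4 = 32
Expected project duration μ = 32 days. Critical path: Task 1 → Task 6 → Task 9 → Task 10.

Variance along critical path = 2.778 + 1.778 + 1.778 + 1.000 = 7.333; σ = √7.333 = 2.708 days.
Z = (29 − 32) / 2.708 = -1.108
P(T ≤ 29) = Φ(-1.108) ≈ 0.134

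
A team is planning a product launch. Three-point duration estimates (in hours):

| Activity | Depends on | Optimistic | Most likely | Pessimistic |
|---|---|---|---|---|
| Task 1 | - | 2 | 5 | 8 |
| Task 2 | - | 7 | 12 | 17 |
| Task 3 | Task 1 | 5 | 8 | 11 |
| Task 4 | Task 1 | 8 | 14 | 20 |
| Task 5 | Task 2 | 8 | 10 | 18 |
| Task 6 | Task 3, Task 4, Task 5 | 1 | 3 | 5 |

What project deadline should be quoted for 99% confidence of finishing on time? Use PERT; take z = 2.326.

te_Task 1 = (2 + 4·5 + 8)/6 = 30/6 = 5; σ²_Task 1 = ((8−2)/6)² = 1.000
te_Task 2 = (7 + 4·12 + 17)/6 = 72/6 = 12; σ²_Task 2 = ((17−7)/6)² = 2.778
te_Task 3 = (5 + 4·8 + 11)/6 = 48/6 = 8; σ²_Task 3 = ((11−5)/6)² = 1.000
te_Task 4 = (8 + 4·14 + 20)/6 = 84/6 = 14; σ²_Task 4 = ((20−8)/6)² = 4.000
te_Task 5 = (8 + 4·10 + 18)/6 = 66/6 = 11; σ²_Task 5 = ((18−8)/6)² = 2.778
te_Task 6 = (1 + 4·3 + 5)/6 = 18/6 = 3; σ²_Task 6 = ((5−1)/6)² = 0.444

Forward pass:
ES_Task 1 = 0; EF_Task 1 = 5
ES_Task 2 = 0; EF_Task 2 = 12
ES_Task 3 = 5; EF_Task 3 = 5+8 = 13
ES_Task 4 = 5; EF_Task 4 = 5+14 = 19
ES_Task 5 = 12; EF_Task 5 = 12+11 = 23
ES_Task 6 = max(EF_Task 3=13, EF_Task 4=19, EF_Task 5=23) = 23; EF_Task 6 = 23+3 = 26
Expected project duration μ = 26 hours. Critical path: Task 2 → Task 5 → Task 6.

Variance along critical path = 2.778 + 2.778 + 0.444 = 6.000; σ = 2.449 hours.
D = μ + z·σ = 26 + 2.326·2.449 = 31.7 hours

31.7 hours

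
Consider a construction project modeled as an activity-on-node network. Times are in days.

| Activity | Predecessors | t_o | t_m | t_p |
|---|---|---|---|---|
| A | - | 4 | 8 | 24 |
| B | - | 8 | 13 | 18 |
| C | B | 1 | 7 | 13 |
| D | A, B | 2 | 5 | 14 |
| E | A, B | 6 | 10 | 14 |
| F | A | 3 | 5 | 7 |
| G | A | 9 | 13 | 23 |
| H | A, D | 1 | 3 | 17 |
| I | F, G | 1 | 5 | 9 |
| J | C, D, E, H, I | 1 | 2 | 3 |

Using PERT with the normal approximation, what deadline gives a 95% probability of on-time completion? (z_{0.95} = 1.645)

38.1 days

te_A = (4 + 4·8 + 24)/6 = 60/6 = 10; σ²_A = ((24−4)/6)² = 11.111
te_B = (8 + 4·13 + 18)/6 = 78/6 = 13; σ²_B = ((18−8)/6)² = 2.778
te_C = (1 + 4·7 + 13)/6 = 42/6 = 7; σ²_C = ((13−1)/6)² = 4.000
te_D = (2 + 4·5 + 14)/6 = 36/6 = 6; σ²_D = ((14−2)/6)² = 4.000
te_E = (6 + 4·10 + 14)/6 = 60/6 = 10; σ²_E = ((14−6)/6)² = 1.778
te_F = (3 + 4·5 + 7)/6 = 30/6 = 5; σ²_F = ((7−3)/6)² = 0.444
te_G = (9 + 4·13 + 23)/6 = 84/6 = 14; σ²_G = ((23−9)/6)² = 5.444
te_H = (1 + 4·3 + 17)/6 = 30/6 = 5; σ²_H = ((17−1)/6)² = 7.111
te_I = (1 + 4·5 + 9)/6 = 30/6 = 5; σ²_I = ((9−1)/6)² = 1.778
te_J = (1 + 4·2 + 3)/6 = 12/6 = 2; σ²_J = ((3−1)/6)² = 0.111

Forward pass:
ES_A = 0; EF_A = 10
ES_B = 0; EF_B = 13
ES_C = 13; EF_C = 13+7 = 20
ES_D = max(EF_A=10, EF_B=13) = 13; EF_D = 13+6 = 19
ES_E = max(EF_A=10, EF_B=13) = 13; EF_E = 13+10 = 23
ES_F = 10; EF_F = 10+5 = 15
ES_G = 10; EF_G = 10+14 = 24
ES_H = max(EF_A=10, EF_D=19) = 19; EF_H = 19+5 = 24
ES_I = max(EF_F=15, EF_G=24) = 24; EF_I = 24+5 = 29
ES_J = max(EF_C=20, EF_D=19, EF_E=23, EF_H=24, EF_I=29) = 29; EF_J = 29+2 = 31
Expected project duration μ = 31 days. Critical path: A → G → I → J.

Variance along critical path = 11.111 + 5.444 + 1.778 + 0.111 = 18.444; σ = 4.295 days.
D = μ + z·σ = 31 + 1.645·4.295 = 38.1 days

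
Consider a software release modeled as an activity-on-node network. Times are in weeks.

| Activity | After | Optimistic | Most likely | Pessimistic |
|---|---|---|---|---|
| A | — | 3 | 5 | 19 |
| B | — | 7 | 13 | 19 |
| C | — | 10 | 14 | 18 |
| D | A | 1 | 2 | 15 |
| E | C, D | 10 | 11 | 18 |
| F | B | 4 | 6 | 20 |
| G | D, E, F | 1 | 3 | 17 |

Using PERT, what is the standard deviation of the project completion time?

3.27 weeks

te_A = (3 + 4·5 + 19)/6 = 42/6 = 7; σ²_A = ((19−3)/6)² = 7.111
te_B = (7 + 4·13 + 19)/6 = 78/6 = 13; σ²_B = ((19−7)/6)² = 4.000
te_C = (10 + 4·14 + 18)/6 = 84/6 = 14; σ²_C = ((18−10)/6)² = 1.778
te_D = (1 + 4·2 + 15)/6 = 24/6 = 4; σ²_D = ((15−1)/6)² = 5.444
te_E = (10 + 4·11 + 18)/6 = 72/6 = 12; σ²_E = ((18−10)/6)² = 1.778
te_F = (4 + 4·6 + 20)/6 = 48/6 = 8; σ²_F = ((20−4)/6)² = 7.111
te_G = (1 + 4·3 + 17)/6 = 30/6 = 5; σ²_G = ((17−1)/6)² = 7.111

Forward pass:
ES_A = 0; EF_A = 7
ES_B = 0; EF_B = 13
ES_C = 0; EF_C = 14
ES_D = 7; EF_D = 7+4 = 11
ES_E = max(EF_C=14, EF_D=11) = 14; EF_E = 14+12 = 26
ES_F = 13; EF_F = 13+8 = 21
ES_G = max(EF_D=11, EF_E=26, EF_F=21) = 26; EF_G = 26+5 = 31
Expected project duration μ = 31 weeks. Critical path: C → E → G.

Variance along critical path = 1.778 + 1.778 + 7.111 = 10.667
σ = √10.667 = 3.266 weeks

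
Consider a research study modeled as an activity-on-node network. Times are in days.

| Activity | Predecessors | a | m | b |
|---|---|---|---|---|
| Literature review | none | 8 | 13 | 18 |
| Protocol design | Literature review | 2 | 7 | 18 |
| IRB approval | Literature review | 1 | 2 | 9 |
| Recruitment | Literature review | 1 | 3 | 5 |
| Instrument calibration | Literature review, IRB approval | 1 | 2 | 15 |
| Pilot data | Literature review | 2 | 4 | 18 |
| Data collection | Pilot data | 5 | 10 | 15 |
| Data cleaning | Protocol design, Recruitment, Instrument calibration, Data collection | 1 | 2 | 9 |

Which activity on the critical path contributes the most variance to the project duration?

te_Literature review = (8 + 4·13 + 18)/6 = 78/6 = 13; σ²_Literature review = ((18−8)/6)² = 2.778
te_Protocol design = (2 + 4·7 + 18)/6 = 48/6 = 8; σ²_Protocol design = ((18−2)/6)² = 7.111
te_IRB approval = (1 + 4·2 + 9)/6 = 18/6 = 3; σ²_IRB approval = ((9−1)/6)² = 1.778
te_Recruitment = (1 + 4·3 + 5)/6 = 18/6 = 3; σ²_Recruitment = ((5−1)/6)² = 0.444
te_Instrument calibration = (1 + 4·2 + 15)/6 = 24/6 = 4; σ²_Instrument calibration = ((15−1)/6)² = 5.444
te_Pilot data = (2 + 4·4 + 18)/6 = 36/6 = 6; σ²_Pilot data = ((18−2)/6)² = 7.111
te_Data collection = (5 + 4·10 + 15)/6 = 60/6 = 10; σ²_Data collection = ((15−5)/6)² = 2.778
te_Data cleaning = (1 + 4·2 + 9)/6 = 18/6 = 3; σ²_Data cleaning = ((9−1)/6)² = 1.778

Forward pass:
ES_Literature review = 0; EF_Literature review = 13
ES_Protocol design = 13; EF_Protocol design = 13+8 = 21
ES_IRB approval = 13; EF_IRB approval = 13+3 = 16
ES_Recruitment = 13; EF_Recruitment = 13+3 = 16
ES_Instrument calibration = max(EF_Literature review=13, EF_IRB approval=16) = 16; EF_Instrument calibration = 16+4 = 20
ES_Pilot data = 13; EF_Pilot data = 13+6 = 19
ES_Data collection = 19; EF_Data collection = 19+10 = 29
ES_Data cleaning = max(EF_Protocol design=21, EF_Recruitment=16, EF_Instrument calibration=20, EF_Data collection=29) = 29; EF_Data cleaning = 29+3 = 32
Expected project duration μ = 32 days. Critical path: Literature review → Pilot data → Data collection → Data cleaning.

Variances on critical path: σ²_Literature review=2.778, σ²_Pilot data=7.111, σ²_Data collection=2.778, σ²_Data cleaning=1.778.
Largest is σ²_Pilot data = 7.111.

Pilot data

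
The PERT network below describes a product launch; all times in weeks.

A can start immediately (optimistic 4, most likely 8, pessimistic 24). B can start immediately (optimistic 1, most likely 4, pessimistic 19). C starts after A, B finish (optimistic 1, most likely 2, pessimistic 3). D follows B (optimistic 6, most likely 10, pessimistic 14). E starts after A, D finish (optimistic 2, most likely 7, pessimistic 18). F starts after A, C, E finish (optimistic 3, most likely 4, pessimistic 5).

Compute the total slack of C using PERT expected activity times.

te_A = (4 + 4·8 + 24)/6 = 60/6 = 10
te_B = (1 + 4·4 + 19)/6 = 36/6 = 6
te_C = (1 + 4·2 + 3)/6 = 12/6 = 2
te_D = (6 + 4·10 + 14)/6 = 60/6 = 10
te_E = (2 + 4·7 + 18)/6 = 48/6 = 8
te_F = (3 + 4·4 + 5)/6 = 24/6 = 4

Forward pass:
ES_A = 0; EF_A = 10
ES_B = 0; EF_B = 6
ES_C = max(EF_A=10, EF_B=6) = 10; EF_C = 10+2 = 12
ES_D = 6; EF_D = 6+10 = 16
ES_E = max(EF_A=10, EF_D=16) = 16; EF_E = 16+8 = 24
ES_F = max(EF_A=10, EF_C=12, EF_E=24) = 24; EF_F = 24+4 = 28
Expected project duration μ = 28 weeks. Critical path: B → D → E → F.

Backward pass:
LF_F = 28; LS_F = 28−4 = 24
LF_E = LS_F = 24; LS_E = 24−8 = 16
LF_D = LS_E = 16; LS_D = 16−10 = 6
LF_C = LS_F = 24; LS_C = 24−2 = 22
LF_B = min(LS_C=22, LS_D=6) = 6; LS_B = 6−6 = 0
LF_A = min(LS_C=22, LS_E=16, LS_F=24) = 16; LS_A = 16−10 = 6
Slack_C = LS_C − ES_C = 22 − 10 = 12

12 weeks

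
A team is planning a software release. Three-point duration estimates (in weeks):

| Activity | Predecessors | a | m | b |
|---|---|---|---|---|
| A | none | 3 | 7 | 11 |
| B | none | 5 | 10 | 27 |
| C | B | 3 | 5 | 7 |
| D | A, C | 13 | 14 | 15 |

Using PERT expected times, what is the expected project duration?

te_A = (3 + 4·7 + 11)/6 = 42/6 = 7
te_B = (5 + 4·10 + 27)/6 = 72/6 = 12
te_C = (3 + 4·5 + 7)/6 = 30/6 = 5
te_D = (13 + 4·14 + 15)/6 = 84/6 = 14

Forward pass:
ES_A = 0; EF_A = 7
ES_B = 0; EF_B = 12
ES_C = 12; EF_C = 12+5 = 17
ES_D = max(EF_A=7, EF_C=17) = 17; EF_D = 17+14 = 31
Expected project duration μ = 31 weeks. Critical path: B → C → D.

31 weeks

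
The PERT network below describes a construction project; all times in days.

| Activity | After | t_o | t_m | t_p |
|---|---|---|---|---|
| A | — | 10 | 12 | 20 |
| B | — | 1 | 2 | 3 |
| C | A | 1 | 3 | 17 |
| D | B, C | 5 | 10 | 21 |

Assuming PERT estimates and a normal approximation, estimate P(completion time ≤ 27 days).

te_A = (10 + 4·12 + 20)/6 = 78/6 = 13; σ²_A = ((20−10)/6)² = 2.778
te_B = (1 + 4·2 + 3)/6 = 12/6 = 2; σ²_B = ((3−1)/6)² = 0.111
te_C = (1 + 4·3 + 17)/6 = 30/6 = 5; σ²_C = ((17−1)/6)² = 7.111
te_D = (5 + 4·10 + 21)/6 = 66/6 = 11; σ²_D = ((21−5)/6)² = 7.111

Forward pass:
ES_A = 0; EF_A = 13
ES_B = 0; EF_B = 2
ES_C = 13; EF_C = 13+5 = 18
ES_D = max(EF_B=2, EF_C=18) = 18; EF_D = 18+11 = 29
Expected project duration μ = 29 days. Critical path: A → C → D.

Variance along critical path = 2.778 + 7.111 + 7.111 = 17.000; σ = √17.000 = 4.123 days.
Z = (27 − 29) / 4.123 = -0.485
P(T ≤ 27) = Φ(-0.485) ≈ 0.314

0.314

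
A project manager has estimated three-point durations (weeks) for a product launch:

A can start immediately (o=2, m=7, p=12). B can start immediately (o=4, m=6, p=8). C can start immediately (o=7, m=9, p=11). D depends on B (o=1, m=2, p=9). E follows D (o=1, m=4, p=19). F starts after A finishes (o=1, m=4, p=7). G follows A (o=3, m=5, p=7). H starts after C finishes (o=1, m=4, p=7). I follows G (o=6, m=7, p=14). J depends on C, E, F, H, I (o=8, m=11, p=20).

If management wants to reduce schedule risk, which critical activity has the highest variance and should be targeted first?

te_A = (2 + 4·7 + 12)/6 = 42/6 = 7; σ²_A = ((12−2)/6)² = 2.778
te_B = (4 + 4·6 + 8)/6 = 36/6 = 6; σ²_B = ((8−4)/6)² = 0.444
te_C = (7 + 4·9 + 11)/6 = 54/6 = 9; σ²_C = ((11−7)/6)² = 0.444
te_D = (1 + 4·2 + 9)/6 = 18/6 = 3; σ²_D = ((9−1)/6)² = 1.778
te_E = (1 + 4·4 + 19)/6 = 36/6 = 6; σ²_E = ((19−1)/6)² = 9.000
te_F = (1 + 4·4 + 7)/6 = 24/6 = 4; σ²_F = ((7−1)/6)² = 1.000
te_G = (3 + 4·5 + 7)/6 = 30/6 = 5; σ²_G = ((7−3)/6)² = 0.444
te_H = (1 + 4·4 + 7)/6 = 24/6 = 4; σ²_H = ((7−1)/6)² = 1.000
te_I = (6 + 4·7 + 14)/6 = 48/6 = 8; σ²_I = ((14−6)/6)² = 1.778
te_J = (8 + 4·11 + 20)/6 = 72/6 = 12; σ²_J = ((20−8)/6)² = 4.000

Forward pass:
ES_A = 0; EF_A = 7
ES_B = 0; EF_B = 6
ES_C = 0; EF_C = 9
ES_D = 6; EF_D = 6+3 = 9
ES_E = 9; EF_E = 9+6 = 15
ES_F = 7; EF_F = 7+4 = 11
ES_G = 7; EF_G = 7+5 = 12
ES_H = 9; EF_H = 9+4 = 13
ES_I = 12; EF_I = 12+8 = 20
ES_J = max(EF_C=9, EF_E=15, EF_F=11, EF_H=13, EF_I=20) = 20; EF_J = 20+12 = 32
Expected project duration μ = 32 weeks. Critical path: A → G → I → J.

Variances on critical path: σ²_A=2.778, σ²_G=0.444, σ²_I=1.778, σ²_J=4.000.
Largest is σ²_J = 4.000.

J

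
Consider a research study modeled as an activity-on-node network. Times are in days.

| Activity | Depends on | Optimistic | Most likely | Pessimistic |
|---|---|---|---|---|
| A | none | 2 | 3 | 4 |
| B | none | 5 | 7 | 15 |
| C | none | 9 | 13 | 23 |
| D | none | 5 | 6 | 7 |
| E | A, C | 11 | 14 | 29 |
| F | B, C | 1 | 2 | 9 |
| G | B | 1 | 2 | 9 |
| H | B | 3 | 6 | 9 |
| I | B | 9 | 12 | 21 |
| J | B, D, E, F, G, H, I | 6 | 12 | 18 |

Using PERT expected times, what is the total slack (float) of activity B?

te_A = (2 + 4·3 + 4)/6 = 18/6 = 3
te_B = (5 + 4·7 + 15)/6 = 48/6 = 8
te_C = (9 + 4·13 + 23)/6 = 84/6 = 14
te_D = (5 + 4·6 + 7)/6 = 36/6 = 6
te_E = (11 + 4·14 + 29)/6 = 96/6 = 16
te_F = (1 + 4·2 + 9)/6 = 18/6 = 3
te_G = (1 + 4·2 + 9)/6 = 18/6 = 3
te_H = (3 + 4·6 + 9)/6 = 36/6 = 6
te_I = (9 + 4·12 + 21)/6 = 78/6 = 13
te_J = (6 + 4·12 + 18)/6 = 72/6 = 12

Forward pass:
ES_A = 0; EF_A = 3
ES_B = 0; EF_B = 8
ES_C = 0; EF_C = 14
ES_D = 0; EF_D = 6
ES_E = max(EF_A=3, EF_C=14) = 14; EF_E = 14+16 = 30
ES_F = max(EF_B=8, EF_C=14) = 14; EF_F = 14+3 = 17
ES_G = 8; EF_G = 8+3 = 11
ES_H = 8; EF_H = 8+6 = 14
ES_I = 8; EF_I = 8+13 = 21
ES_J = max(EF_B=8, EF_D=6, EF_E=30, EF_F=17, EF_G=11, EF_H=14, EF_I=21) = 30; EF_J = 30+12 = 42
Expected project duration μ = 42 days. Critical path: C → E → J.

Backward pass:
LF_J = 42; LS_J = 42−12 = 30
LF_I = LS_J = 30; LS_I = 30−13 = 17
LF_H = LS_J = 30; LS_H = 30−6 = 24
LF_G = LS_J = 30; LS_G = 30−3 = 27
LF_F = LS_J = 30; LS_F = 30−3 = 27
LF_E = LS_J = 30; LS_E = 30−16 = 14
LF_D = LS_J = 30; LS_D = 30−6 = 24
LF_C = min(LS_E=14, LS_F=27) = 14; LS_C = 14−14 = 0
LF_B = min(LS_F=27, LS_G=27, LS_H=24, LS_I=17, LS_J=30) = 17; LS_B = 17−8 = 9
LF_A = LS_E = 14; LS_A = 14−3 = 11
Slack_B = LS_B − ES_B = 9 − 0 = 9

9 days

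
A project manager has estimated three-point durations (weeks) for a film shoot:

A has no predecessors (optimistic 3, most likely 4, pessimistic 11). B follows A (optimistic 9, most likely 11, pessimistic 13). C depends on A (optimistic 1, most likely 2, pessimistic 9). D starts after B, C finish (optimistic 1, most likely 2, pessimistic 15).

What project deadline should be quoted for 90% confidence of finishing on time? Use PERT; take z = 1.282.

te_A = (3 + 4·4 + 11)/6 = 30/6 = 5; σ²_A = ((11−3)/6)² = 1.778
te_B = (9 + 4·11 + 13)/6 = 66/6 = 11; σ²_B = ((13−9)/6)² = 0.444
te_C = (1 + 4·2 + 9)/6 = 18/6 = 3; σ²_C = ((9−1)/6)² = 1.778
te_D = (1 + 4·2 + 15)/6 = 24/6 = 4; σ²_D = ((15−1)/6)² = 5.444

Forward pass:
ES_A = 0; EF_A = 5
ES_B = 5; EF_B = 5+11 = 16
ES_C = 5; EF_C = 5+3 = 8
ES_D = max(EF_B=16, EF_C=8) = 16; EF_D = 16+4 = 20
Expected project duration μ = 20 weeks. Critical path: A → B → D.

Variance along critical path = 1.778 + 0.444 + 5.444 = 7.667; σ = 2.769 weeks.
D = μ + z·σ = 20 + 1.282·2.769 = 23.5 weeks

23.5 weeks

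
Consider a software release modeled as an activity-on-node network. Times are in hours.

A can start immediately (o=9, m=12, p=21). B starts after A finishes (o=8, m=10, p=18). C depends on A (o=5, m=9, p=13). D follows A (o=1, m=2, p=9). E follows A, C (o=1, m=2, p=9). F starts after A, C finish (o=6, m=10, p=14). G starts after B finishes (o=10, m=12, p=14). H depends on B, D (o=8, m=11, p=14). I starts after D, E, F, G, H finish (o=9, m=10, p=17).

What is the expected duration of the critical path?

te_A = (9 + 4·12 + 21)/6 = 78/6 = 13
te_B = (8 + 4·10 + 18)/6 = 66/6 = 11
te_C = (5 + 4·9 + 13)/6 = 54/6 = 9
te_D = (1 + 4·2 + 9)/6 = 18/6 = 3
te_E = (1 + 4·2 + 9)/6 = 18/6 = 3
te_F = (6 + 4·10 + 14)/6 = 60/6 = 10
te_G = (10 + 4·12 + 14)/6 = 72/6 = 12
te_H = (8 + 4·11 + 14)/6 = 66/6 = 11
te_I = (9 + 4·10 + 17)/6 = 66/6 = 11

Forward pass:
ES_A = 0; EF_A = 13
ES_B = 13; EF_B = 13+11 = 24
ES_C = 13; EF_C = 13+9 = 22
ES_D = 13; EF_D = 13+3 = 16
ES_E = max(EF_A=13, EF_C=22) = 22; EF_E = 22+3 = 25
ES_F = max(EF_A=13, EF_C=22) = 22; EF_F = 22+10 = 32
ES_G = 24; EF_G = 24+12 = 36
ES_H = max(EF_B=24, EF_D=16) = 24; EF_H = 24+11 = 35
ES_I = max(EF_D=16, EF_E=25, EF_F=32, EF_G=36, EF_H=35) = 36; EF_I = 36+11 = 47
Expected project duration μ = 47 hours. Critical path: A → B → G → I.

47 hours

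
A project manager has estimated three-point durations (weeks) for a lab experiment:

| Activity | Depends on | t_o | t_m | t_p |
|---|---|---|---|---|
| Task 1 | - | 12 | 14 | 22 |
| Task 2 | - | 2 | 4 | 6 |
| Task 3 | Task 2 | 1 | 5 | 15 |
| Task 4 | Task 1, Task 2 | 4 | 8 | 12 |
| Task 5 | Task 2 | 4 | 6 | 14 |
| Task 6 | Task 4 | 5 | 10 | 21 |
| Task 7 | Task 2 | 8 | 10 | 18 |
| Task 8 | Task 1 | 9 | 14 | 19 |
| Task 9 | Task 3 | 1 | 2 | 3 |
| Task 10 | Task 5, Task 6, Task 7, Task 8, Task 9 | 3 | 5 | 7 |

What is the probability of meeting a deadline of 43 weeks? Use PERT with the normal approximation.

0.875

te_Task 1 = (12 + 4·14 + 22)/6 = 90/6 = 15; σ²_Task 1 = ((22−12)/6)² = 2.778
te_Task 2 = (2 + 4·4 + 6)/6 = 24/6 = 4; σ²_Task 2 = ((6−2)/6)² = 0.444
te_Task 3 = (1 + 4·5 + 15)/6 = 36/6 = 6; σ²_Task 3 = ((15−1)/6)² = 5.444
te_Task 4 = (4 + 4·8 + 12)/6 = 48/6 = 8; σ²_Task 4 = ((12−4)/6)² = 1.778
te_Task 5 = (4 + 4·6 + 14)/6 = 42/6 = 7; σ²_Task 5 = ((14−4)/6)² = 2.778
te_Task 6 = (5 + 4·10 + 21)/6 = 66/6 = 11; σ²_Task 6 = ((21−5)/6)² = 7.111
te_Task 7 = (8 + 4·10 + 18)/6 = 66/6 = 11; σ²_Task 7 = ((18−8)/6)² = 2.778
te_Task 8 = (9 + 4·14 + 19)/6 = 84/6 = 14; σ²_Task 8 = ((19−9)/6)² = 2.778
te_Task 9 = (1 + 4·2 + 3)/6 = 12/6 = 2; σ²_Task 9 = ((3−1)/6)² = 0.111
te_Task 10 = (3 + 4·5 + 7)/6 = 30/6 = 5; σ²_Task 10 = ((7−3)/6)² = 0.444

Forward pass:
ES_Task 1 = 0; EF_Task 1 = 15
ES_Task 2 = 0; EF_Task 2 = 4
ES_Task 3 = 4; EF_Task 3 = 4+6 = 10
ES_Task 4 = max(EF_Task 1=15, EF_Task 2=4) = 15; EF_Task 4 = 15+8 = 23
ES_Task 5 = 4; EF_Task 5 = 4+7 = 11
ES_Task 6 = 23; EF_Task 6 = 23+11 = 34
ES_Task 7 = 4; EF_Task 7 = 4+11 = 15
ES_Task 8 = 15; EF_Task 8 = 15+14 = 29
ES_Task 9 = 10; EF_Task 9 = 10+2 = 12
ES_Task 10 = max(EF_Task 5=11, EF_Task 6=34, EF_Task 7=15, EF_Task 8=29, EF_Task 9=12) = 34; EF_Task 10 = 34+5 = 39
Expected project duration μ = 39 weeks. Critical path: Task 1 → Task 4 → Task 6 → Task 10.

Variance along critical path = 2.778 + 1.778 + 7.111 + 0.444 = 12.111; σ = √12.111 = 3.480 weeks.
Z = (43 − 39) / 3.480 = 1.149
P(T ≤ 43) = Φ(1.149) ≈ 0.875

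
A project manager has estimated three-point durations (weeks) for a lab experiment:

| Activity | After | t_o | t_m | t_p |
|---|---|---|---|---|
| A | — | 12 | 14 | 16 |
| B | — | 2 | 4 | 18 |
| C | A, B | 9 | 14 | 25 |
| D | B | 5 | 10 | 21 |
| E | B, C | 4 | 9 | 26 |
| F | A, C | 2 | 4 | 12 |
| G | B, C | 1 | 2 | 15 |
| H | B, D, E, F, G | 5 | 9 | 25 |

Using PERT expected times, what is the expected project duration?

te_A = (12 + 4·14 + 16)/6 = 84/6 = 14
te_B = (2 + 4·4 + 18)/6 = 36/6 = 6
te_C = (9 + 4·14 + 25)/6 = 90/6 = 15
te_D = (5 + 4·10 + 21)/6 = 66/6 = 11
te_E = (4 + 4·9 + 26)/6 = 66/6 = 11
te_F = (2 + 4·4 + 12)/6 = 30/6 = 5
te_G = (1 + 4·2 + 15)/6 = 24/6 = 4
te_H = (5 + 4·9 + 25)/6 = 66/6 = 11

Forward pass:
ES_A = 0; EF_A = 14
ES_B = 0; EF_B = 6
ES_C = max(EF_A=14, EF_B=6) = 14; EF_C = 14+15 = 29
ES_D = 6; EF_D = 6+11 = 17
ES_E = max(EF_B=6, EF_C=29) = 29; EF_E = 29+11 = 40
ES_F = max(EF_A=14, EF_C=29) = 29; EF_F = 29+5 = 34
ES_G = max(EF_B=6, EF_C=29) = 29; EF_G = 29+4 = 33
ES_H = max(EF_B=6, EF_D=17, EF_E=40, EF_F=34, EF_G=33) = 40; EF_H = 40+11 = 51
Expected project duration μ = 51 weeks. Critical path: A → C → E → H.

51 weeks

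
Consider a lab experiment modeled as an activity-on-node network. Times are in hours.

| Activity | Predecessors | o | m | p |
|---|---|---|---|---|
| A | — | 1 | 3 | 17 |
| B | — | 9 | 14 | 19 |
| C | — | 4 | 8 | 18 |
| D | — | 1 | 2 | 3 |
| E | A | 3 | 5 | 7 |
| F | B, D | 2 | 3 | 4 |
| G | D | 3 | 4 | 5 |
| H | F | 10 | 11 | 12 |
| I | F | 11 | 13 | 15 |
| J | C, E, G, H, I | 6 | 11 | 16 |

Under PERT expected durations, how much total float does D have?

12 hours

te_A = (1 + 4·3 + 17)/6 = 30/6 = 5
te_B = (9 + 4·14 + 19)/6 = 84/6 = 14
te_C = (4 + 4·8 + 18)/6 = 54/6 = 9
te_D = (1 + 4·2 + 3)/6 = 12/6 = 2
te_E = (3 + 4·5 + 7)/6 = 30/6 = 5
te_F = (2 + 4·3 + 4)/6 = 18/6 = 3
te_G = (3 + 4·4 + 5)/6 = 24/6 = 4
te_H = (10 + 4·11 + 12)/6 = 66/6 = 11
te_I = (11 + 4·13 + 15)/6 = 78/6 = 13
te_J = (6 + 4·11 + 16)/6 = 66/6 = 11

Forward pass:
ES_A = 0; EF_A = 5
ES_B = 0; EF_B = 14
ES_C = 0; EF_C = 9
ES_D = 0; EF_D = 2
ES_E = 5; EF_E = 5+5 = 10
ES_F = max(EF_B=14, EF_D=2) = 14; EF_F = 14+3 = 17
ES_G = 2; EF_G = 2+4 = 6
ES_H = 17; EF_H = 17+11 = 28
ES_I = 17; EF_I = 17+13 = 30
ES_J = max(EF_C=9, EF_E=10, EF_G=6, EF_H=28, EF_I=30) = 30; EF_J = 30+11 = 41
Expected project duration μ = 41 hours. Critical path: B → F → I → J.

Backward pass:
LF_J = 41; LS_J = 41−11 = 30
LF_I = LS_J = 30; LS_I = 30−13 = 17
LF_H = LS_J = 30; LS_H = 30−11 = 19
LF_G = LS_J = 30; LS_G = 30−4 = 26
LF_F = min(LS_H=19, LS_I=17) = 17; LS_F = 17−3 = 14
LF_E = LS_J = 30; LS_E = 30−5 = 25
LF_D = min(LS_F=14, LS_G=26) = 14; LS_D = 14−2 = 12
LF_C = LS_J = 30; LS_C = 30−9 = 21
LF_B = LS_F = 14; LS_B = 14−14 = 0
LF_A = LS_E = 25; LS_A = 25−5 = 20
Slack_D = LS_D − ES_D = 12 − 0 = 12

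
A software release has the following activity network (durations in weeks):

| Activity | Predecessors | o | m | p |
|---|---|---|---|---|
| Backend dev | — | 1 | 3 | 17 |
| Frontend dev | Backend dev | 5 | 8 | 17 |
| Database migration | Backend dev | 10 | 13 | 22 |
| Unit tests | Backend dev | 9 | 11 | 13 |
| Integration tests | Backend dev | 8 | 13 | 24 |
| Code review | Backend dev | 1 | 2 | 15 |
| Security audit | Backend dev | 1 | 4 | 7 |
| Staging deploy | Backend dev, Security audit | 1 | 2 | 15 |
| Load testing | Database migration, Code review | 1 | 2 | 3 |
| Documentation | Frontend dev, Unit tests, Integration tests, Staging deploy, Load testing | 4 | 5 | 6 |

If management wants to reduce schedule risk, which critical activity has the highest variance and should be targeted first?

te_Backend dev = (1 + 4·3 + 17)/6 = 30/6 = 5; σ²_Backend dev = ((17−1)/6)² = 7.111
te_Frontend dev = (5 + 4·8 + 17)/6 = 54/6 = 9; σ²_Frontend dev = ((17−5)/6)² = 4.000
te_Database migration = (10 + 4·13 + 22)/6 = 84/6 = 14; σ²_Database migration = ((22−10)/6)² = 4.000
te_Unit tests = (9 + 4·11 + 13)/6 = 66/6 = 11; σ²_Unit tests = ((13−9)/6)² = 0.444
te_Integration tests = (8 + 4·13 + 24)/6 = 84/6 = 14; σ²_Integration tests = ((24−8)/6)² = 7.111
te_Code review = (1 + 4·2 + 15)/6 = 24/6 = 4; σ²_Code review = ((15−1)/6)² = 5.444
te_Security audit = (1 + 4·4 + 7)/6 = 24/6 = 4; σ²_Security audit = ((7−1)/6)² = 1.000
te_Staging deploy = (1 + 4·2 + 15)/6 = 24/6 = 4; σ²_Staging deploy = ((15−1)/6)² = 5.444
te_Load testing = (1 + 4·2 + 3)/6 = 12/6 = 2; σ²_Load testing = ((3−1)/6)² = 0.111
te_Documentation = (4 + 4·5 + 6)/6 = 30/6 = 5; σ²_Documentation = ((6−4)/6)² = 0.111

Forward pass:
ES_Backend dev = 0; EF_Backend dev = 5
ES_Frontend dev = 5; EF_Frontend dev = 5+9 = 14
ES_Database migration = 5; EF_Database migration = 5+14 = 19
ES_Unit tests = 5; EF_Unit tests = 5+11 = 16
ES_Integration tests = 5; EF_Integration tests = 5+14 = 19
ES_Code review = 5; EF_Code review = 5+4 = 9
ES_Security audit = 5; EF_Security audit = 5+4 = 9
ES_Staging deploy = max(EF_Backend dev=5, EF_Security audit=9) = 9; EF_Staging deploy = 9+4 = 13
ES_Load testing = max(EF_Database migration=19, EF_Code review=9) = 19; EF_Load testing = 19+2 = 21
ES_Documentation = max(EF_Frontend dev=14, EF_Unit tests=16, EF_Integration tests=19, EF_Staging deploy=13, EF_Load testing=21) = 21; EF_Documentation = 21+5 = 26
Expected project duration μ = 26 weeks. Critical path: Backend dev → Database migration → Load testing → Documentation.

Variances on critical path: σ²_Backend dev=7.111, σ²_Database migration=4.000, σ²_Load testing=0.111, σ²_Documentation=0.111.
Largest is σ²_Backend dev = 7.111.

Backend dev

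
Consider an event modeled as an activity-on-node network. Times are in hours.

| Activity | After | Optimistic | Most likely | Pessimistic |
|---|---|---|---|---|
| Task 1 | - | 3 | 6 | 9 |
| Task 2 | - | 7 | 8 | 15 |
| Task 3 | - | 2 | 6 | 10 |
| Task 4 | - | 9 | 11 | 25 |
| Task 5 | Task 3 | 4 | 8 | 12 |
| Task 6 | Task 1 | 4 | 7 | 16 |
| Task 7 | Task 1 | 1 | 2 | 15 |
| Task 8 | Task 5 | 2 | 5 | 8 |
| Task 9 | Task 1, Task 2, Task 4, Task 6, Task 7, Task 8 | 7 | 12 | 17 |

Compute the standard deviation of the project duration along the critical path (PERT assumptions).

2.71 hours

te_Task 1 = (3 + 4·6 + 9)/6 = 36/6 = 6; σ²_Task 1 = ((9−3)/6)² = 1.000
te_Task 2 = (7 + 4·8 + 15)/6 = 54/6 = 9; σ²_Task 2 = ((15−7)/6)² = 1.778
te_Task 3 = (2 + 4·6 + 10)/6 = 36/6 = 6; σ²_Task 3 = ((10−2)/6)² = 1.778
te_Task 4 = (9 + 4·11 + 25)/6 = 78/6 = 13; σ²_Task 4 = ((25−9)/6)² = 7.111
te_Task 5 = (4 + 4·8 + 12)/6 = 48/6 = 8; σ²_Task 5 = ((12−4)/6)² = 1.778
te_Task 6 = (4 + 4·7 + 16)/6 = 48/6 = 8; σ²_Task 6 = ((16−4)/6)² = 4.000
te_Task 7 = (1 + 4·2 + 15)/6 = 24/6 = 4; σ²_Task 7 = ((15−1)/6)² = 5.444
te_Task 8 = (2 + 4·5 + 8)/6 = 30/6 = 5; σ²_Task 8 = ((8−2)/6)² = 1.000
te_Task 9 = (7 + 4·12 + 17)/6 = 72/6 = 12; σ²_Task 9 = ((17−7)/6)² = 2.778

Forward pass:
ES_Task 1 = 0; EF_Task 1 = 6
ES_Task 2 = 0; EF_Task 2 = 9
ES_Task 3 = 0; EF_Task 3 = 6
ES_Task 4 = 0; EF_Task 4 = 13
ES_Task 5 = 6; EF_Task 5 = 6+8 = 14
ES_Task 6 = 6; EF_Task 6 = 6+8 = 14
ES_Task 7 = 6; EF_Task 7 = 6+4 = 10
ES_Task 8 = 14; EF_Task 8 = 14+5 = 19
ES_Task 9 = max(EF_Task 1=6, EF_Task 2=9, EF_Task 4=13, EF_Task 6=14, EF_Task 7=10, EF_Task 8=19) = 19; EF_Task 9 = 19+12 = 31
Expected project duration μ = 31 hours. Critical path: Task 3 → Task 5 → Task 8 → Task 9.

Variance along critical path = 1.778 + 1.778 + 1.000 + 2.778 = 7.333
σ = √7.333 = 2.708 hours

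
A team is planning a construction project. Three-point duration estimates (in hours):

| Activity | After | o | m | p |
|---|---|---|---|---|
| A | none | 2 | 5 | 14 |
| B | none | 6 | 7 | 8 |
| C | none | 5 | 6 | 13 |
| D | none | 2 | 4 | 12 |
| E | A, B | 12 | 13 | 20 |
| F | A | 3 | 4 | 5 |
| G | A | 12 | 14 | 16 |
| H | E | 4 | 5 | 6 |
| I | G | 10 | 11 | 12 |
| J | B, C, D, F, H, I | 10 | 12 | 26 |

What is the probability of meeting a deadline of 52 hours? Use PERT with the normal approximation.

te_A = (2 + 4·5 + 14)/6 = 36/6 = 6; σ²_A = ((14−2)/6)² = 4.000
te_B = (6 + 4·7 + 8)/6 = 42/6 = 7; σ²_B = ((8−6)/6)² = 0.111
te_C = (5 + 4·6 + 13)/6 = 42/6 = 7; σ²_C = ((13−5)/6)² = 1.778
te_D = (2 + 4·4 + 12)/6 = 30/6 = 5; σ²_D = ((12−2)/6)² = 2.778
te_E = (12 + 4·13 + 20)/6 = 84/6 = 14; σ²_E = ((20−12)/6)² = 1.778
te_F = (3 + 4·4 + 5)/6 = 24/6 = 4; σ²_F = ((5−3)/6)² = 0.111
te_G = (12 + 4·14 + 16)/6 = 84/6 = 14; σ²_G = ((16−12)/6)² = 0.444
te_H = (4 + 4·5 + 6)/6 = 30/6 = 5; σ²_H = ((6−4)/6)² = 0.111
te_I = (10 + 4·11 + 12)/6 = 66/6 = 11; σ²_I = ((12−10)/6)² = 0.111
te_J = (10 + 4·12 + 26)/6 = 84/6 = 14; σ²_J = ((26−10)/6)² = 7.111

Forward pass:
ES_A = 0; EF_A = 6
ES_B = 0; EF_B = 7
ES_C = 0; EF_C = 7
ES_D = 0; EF_D = 5
ES_E = max(EF_A=6, EF_B=7) = 7; EF_E = 7+14 = 21
ES_F = 6; EF_F = 6+4 = 10
ES_G = 6; EF_G = 6+14 = 20
ES_H = 21; EF_H = 21+5 = 26
ES_I = 20; EF_I = 20+11 = 31
ES_J = max(EF_B=7, EF_C=7, EF_D=5, EF_F=10, EF_H=26, EF_I=31) = 31; EF_J = 31+14 = 45
Expected project duration μ = 45 hours. Critical path: A → G → I → J.

Variance along critical path = 4.000 + 0.444 + 0.111 + 7.111 = 11.667; σ = √11.667 = 3.416 hours.
Z = (52 − 45) / 3.416 = 2.049
P(T ≤ 52) = Φ(2.049) ≈ 0.980

0.980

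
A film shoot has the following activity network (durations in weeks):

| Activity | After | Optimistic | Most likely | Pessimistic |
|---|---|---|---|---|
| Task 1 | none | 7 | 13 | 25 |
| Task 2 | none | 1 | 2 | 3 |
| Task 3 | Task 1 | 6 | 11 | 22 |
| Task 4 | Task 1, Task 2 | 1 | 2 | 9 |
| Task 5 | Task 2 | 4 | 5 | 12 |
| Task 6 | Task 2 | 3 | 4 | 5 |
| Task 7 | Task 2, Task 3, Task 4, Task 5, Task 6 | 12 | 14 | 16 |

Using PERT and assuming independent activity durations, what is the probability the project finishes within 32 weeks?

0.025

te_Task 1 = (7 + 4·13 + 25)/6 = 84/6 = 14; σ²_Task 1 = ((25−7)/6)² = 9.000
te_Task 2 = (1 + 4·2 + 3)/6 = 12/6 = 2; σ²_Task 2 = ((3−1)/6)² = 0.111
te_Task 3 = (6 + 4·11 + 22)/6 = 72/6 = 12; σ²_Task 3 = ((22−6)/6)² = 7.111
te_Task 4 = (1 + 4·2 + 9)/6 = 18/6 = 3; σ²_Task 4 = ((9−1)/6)² = 1.778
te_Task 5 = (4 + 4·5 + 12)/6 = 36/6 = 6; σ²_Task 5 = ((12−4)/6)² = 1.778
te_Task 6 = (3 + 4·4 + 5)/6 = 24/6 = 4; σ²_Task 6 = ((5−3)/6)² = 0.111
te_Task 7 = (12 + 4·14 + 16)/6 = 84/6 = 14; σ²_Task 7 = ((16−12)/6)² = 0.444

Forward pass:
ES_Task 1 = 0; EF_Task 1 = 14
ES_Task 2 = 0; EF_Task 2 = 2
ES_Task 3 = 14; EF_Task 3 = 14+12 = 26
ES_Task 4 = max(EF_Task 1=14, EF_Task 2=2) = 14; EF_Task 4 = 14+3 = 17
ES_Task 5 = 2; EF_Task 5 = 2+6 = 8
ES_Task 6 = 2; EF_Task 6 = 2+4 = 6
ES_Task 7 = max(EF_Task 2=2, EF_Task 3=26, EF_Task 4=17, EF_Task 5=8, EF_Task 6=6) = 26; EF_Task 7 = 26+14 = 40
Expected project duration μ = 40 weeks. Critical path: Task 1 → Task 3 → Task 7.

Variance along critical path = 9.000 + 7.111 + 0.444 = 16.556; σ = √16.556 = 4.069 weeks.
Z = (32 − 40) / 4.069 = -1.966
P(T ≤ 32) = Φ(-1.966) ≈ 0.025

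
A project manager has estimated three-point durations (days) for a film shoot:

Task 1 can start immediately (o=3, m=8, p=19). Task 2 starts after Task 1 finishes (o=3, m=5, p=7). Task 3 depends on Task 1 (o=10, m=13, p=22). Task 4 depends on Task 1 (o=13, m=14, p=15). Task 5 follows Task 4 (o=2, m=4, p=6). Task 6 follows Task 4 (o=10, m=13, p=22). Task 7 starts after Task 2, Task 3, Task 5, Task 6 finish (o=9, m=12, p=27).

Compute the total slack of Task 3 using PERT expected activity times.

te_Task 1 = (3 + 4·8 + 19)/6 = 54/6 = 9
te_Task 2 = (3 + 4·5 + 7)/6 = 30/6 = 5
te_Task 3 = (10 + 4·13 + 22)/6 = 84/6 = 14
te_Task 4 = (13 + 4·14 + 15)/6 = 84/6 = 14
te_Task 5 = (2 + 4·4 + 6)/6 = 24/6 = 4
te_Task 6 = (10 + 4·13 + 22)/6 = 84/6 = 14
te_Task 7 = (9 + 4·12 + 27)/6 = 84/6 = 14

Forward pass:
ES_Task 1 = 0; EF_Task 1 = 9
ES_Task 2 = 9; EF_Task 2 = 9+5 = 14
ES_Task 3 = 9; EF_Task 3 = 9+14 = 23
ES_Task 4 = 9; EF_Task 4 = 9+14 = 23
ES_Task 5 = 23; EF_Task 5 = 23+4 = 27
ES_Task 6 = 23; EF_Task 6 = 23+14 = 37
ES_Task 7 = max(EF_Task 2=14, EF_Task 3=23, EF_Task 5=27, EF_Task 6=37) = 37; EF_Task 7 = 37+14 = 51
Expected project duration μ = 51 days. Critical path: Task 1 → Task 4 → Task 6 → Task 7.

Backward pass:
LF_Task 7 = 51; LS_Task 7 = 51−14 = 37
LF_Task 6 = LS_Task 7 = 37; LS_Task 6 = 37−14 = 23
LF_Task 5 = LS_Task 7 = 37; LS_Task 5 = 37−4 = 33
LF_Task 4 = min(LS_Task 5=33, LS_Task 6=23) = 23; LS_Task 4 = 23−14 = 9
LF_Task 3 = LS_Task 7 = 37; LS_Task 3 = 37−14 = 23
LF_Task 2 = LS_Task 7 = 37; LS_Task 2 = 37−5 = 32
LF_Task 1 = min(LS_Task 2=32, LS_Task 3=23, LS_Task 4=9) = 9; LS_Task 1 = 9−9 = 0
Slack_Task 3 = LS_Task 3 − ES_Task 3 = 23 − 9 = 14

14 days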